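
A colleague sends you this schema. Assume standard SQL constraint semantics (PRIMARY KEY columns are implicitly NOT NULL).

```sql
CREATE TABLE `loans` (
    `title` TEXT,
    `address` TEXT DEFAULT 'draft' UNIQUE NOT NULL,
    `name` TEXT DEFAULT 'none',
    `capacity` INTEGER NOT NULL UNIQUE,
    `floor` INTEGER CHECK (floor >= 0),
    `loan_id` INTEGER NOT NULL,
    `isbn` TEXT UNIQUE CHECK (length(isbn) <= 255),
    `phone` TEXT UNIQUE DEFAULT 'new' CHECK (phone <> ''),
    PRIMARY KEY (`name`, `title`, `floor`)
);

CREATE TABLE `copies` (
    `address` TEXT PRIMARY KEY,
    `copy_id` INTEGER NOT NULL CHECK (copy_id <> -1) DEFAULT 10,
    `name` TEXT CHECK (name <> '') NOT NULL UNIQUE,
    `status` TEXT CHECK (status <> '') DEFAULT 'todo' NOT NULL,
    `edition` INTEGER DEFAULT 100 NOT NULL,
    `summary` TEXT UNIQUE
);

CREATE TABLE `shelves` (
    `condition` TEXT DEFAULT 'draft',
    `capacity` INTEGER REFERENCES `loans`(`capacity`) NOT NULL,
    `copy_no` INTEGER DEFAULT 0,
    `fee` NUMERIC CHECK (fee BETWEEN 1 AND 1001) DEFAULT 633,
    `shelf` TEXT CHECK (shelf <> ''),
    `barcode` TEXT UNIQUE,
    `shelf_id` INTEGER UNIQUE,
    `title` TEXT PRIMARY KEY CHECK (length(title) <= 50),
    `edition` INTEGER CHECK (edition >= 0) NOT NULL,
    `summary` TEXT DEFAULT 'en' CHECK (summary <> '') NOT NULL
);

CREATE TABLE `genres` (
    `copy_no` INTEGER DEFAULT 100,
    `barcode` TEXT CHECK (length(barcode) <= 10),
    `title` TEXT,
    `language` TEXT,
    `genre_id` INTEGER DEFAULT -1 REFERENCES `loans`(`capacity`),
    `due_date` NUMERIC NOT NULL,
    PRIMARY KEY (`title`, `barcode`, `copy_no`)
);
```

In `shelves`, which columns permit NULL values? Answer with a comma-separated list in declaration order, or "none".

- condition: DEFAULT only fills an omitted column; an explicit NULL is still allowed → nullable.
- capacity: declared NOT NULL → not nullable.
- copy_no: DEFAULT only fills an omitted column; an explicit NULL is still allowed → nullable.
- fee: CHECK does not forbid NULL (a CHECK constraint passes when its expression is NULL) → nullable.
- shelf: CHECK does not forbid NULL (a CHECK constraint passes when its expression is NULL) → nullable.
- barcode: UNIQUE does not imply NOT NULL → nullable.
- shelf_id: UNIQUE does not imply NOT NULL → nullable.
- title: part of the PRIMARY KEY, which implies NOT NULL → not nullable.
- edition: declared NOT NULL → not nullable.
- summary: declared NOT NULL → not nullable.

condition, copy_no, fee, shelf, barcode, shelf_id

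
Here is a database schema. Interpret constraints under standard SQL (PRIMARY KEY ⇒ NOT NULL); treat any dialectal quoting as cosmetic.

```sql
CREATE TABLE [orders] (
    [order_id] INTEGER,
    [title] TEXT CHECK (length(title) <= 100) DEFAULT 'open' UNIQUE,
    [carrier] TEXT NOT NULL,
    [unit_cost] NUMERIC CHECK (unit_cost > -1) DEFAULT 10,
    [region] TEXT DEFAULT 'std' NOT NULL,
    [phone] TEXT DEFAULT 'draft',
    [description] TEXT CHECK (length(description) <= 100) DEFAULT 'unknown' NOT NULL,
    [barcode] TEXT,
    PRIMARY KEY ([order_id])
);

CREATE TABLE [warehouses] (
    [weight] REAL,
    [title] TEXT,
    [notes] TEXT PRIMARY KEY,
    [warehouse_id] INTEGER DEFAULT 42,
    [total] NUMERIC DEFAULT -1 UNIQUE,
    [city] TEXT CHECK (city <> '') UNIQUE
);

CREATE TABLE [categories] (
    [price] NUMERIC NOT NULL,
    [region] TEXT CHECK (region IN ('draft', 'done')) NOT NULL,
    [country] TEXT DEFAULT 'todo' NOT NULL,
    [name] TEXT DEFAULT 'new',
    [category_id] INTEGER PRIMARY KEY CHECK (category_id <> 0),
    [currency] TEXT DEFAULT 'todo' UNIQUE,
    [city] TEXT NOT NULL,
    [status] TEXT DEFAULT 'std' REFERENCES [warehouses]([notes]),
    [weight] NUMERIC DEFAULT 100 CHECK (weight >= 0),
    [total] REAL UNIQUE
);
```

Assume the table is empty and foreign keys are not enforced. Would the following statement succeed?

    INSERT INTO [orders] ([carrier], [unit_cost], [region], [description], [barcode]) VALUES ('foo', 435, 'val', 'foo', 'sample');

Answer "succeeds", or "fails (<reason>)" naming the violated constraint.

order_id is omitted from the column list and has no DEFAULT, so it would receive NULL.
But order_id is part of the PRIMARY KEY (implied NOT NULL).

fails (NOT NULL on order_id)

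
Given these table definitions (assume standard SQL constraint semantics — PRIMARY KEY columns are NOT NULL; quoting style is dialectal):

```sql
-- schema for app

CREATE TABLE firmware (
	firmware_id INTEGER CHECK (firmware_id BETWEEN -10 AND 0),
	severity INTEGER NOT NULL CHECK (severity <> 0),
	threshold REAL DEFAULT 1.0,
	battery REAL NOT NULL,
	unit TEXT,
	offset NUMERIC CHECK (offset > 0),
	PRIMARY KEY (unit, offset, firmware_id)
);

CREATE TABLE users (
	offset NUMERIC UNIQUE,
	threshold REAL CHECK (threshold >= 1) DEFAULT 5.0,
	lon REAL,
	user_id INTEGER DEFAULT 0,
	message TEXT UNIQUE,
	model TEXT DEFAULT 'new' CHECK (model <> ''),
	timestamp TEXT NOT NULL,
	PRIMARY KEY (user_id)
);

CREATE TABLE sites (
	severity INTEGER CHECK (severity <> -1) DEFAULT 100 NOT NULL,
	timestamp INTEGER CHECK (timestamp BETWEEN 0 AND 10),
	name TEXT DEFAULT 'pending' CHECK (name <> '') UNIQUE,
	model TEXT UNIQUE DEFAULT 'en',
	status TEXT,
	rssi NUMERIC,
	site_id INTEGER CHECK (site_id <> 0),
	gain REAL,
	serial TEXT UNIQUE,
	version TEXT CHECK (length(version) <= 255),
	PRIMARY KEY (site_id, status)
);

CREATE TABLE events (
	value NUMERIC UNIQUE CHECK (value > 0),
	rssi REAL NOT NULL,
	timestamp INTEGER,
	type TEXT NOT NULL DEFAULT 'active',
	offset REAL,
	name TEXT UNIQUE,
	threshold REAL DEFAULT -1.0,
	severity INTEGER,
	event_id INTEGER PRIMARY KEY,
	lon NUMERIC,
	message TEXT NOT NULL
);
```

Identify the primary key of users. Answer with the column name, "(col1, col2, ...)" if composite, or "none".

user_id

user_id is declared PRIMARY KEY as a table-level PRIMARY KEY clause.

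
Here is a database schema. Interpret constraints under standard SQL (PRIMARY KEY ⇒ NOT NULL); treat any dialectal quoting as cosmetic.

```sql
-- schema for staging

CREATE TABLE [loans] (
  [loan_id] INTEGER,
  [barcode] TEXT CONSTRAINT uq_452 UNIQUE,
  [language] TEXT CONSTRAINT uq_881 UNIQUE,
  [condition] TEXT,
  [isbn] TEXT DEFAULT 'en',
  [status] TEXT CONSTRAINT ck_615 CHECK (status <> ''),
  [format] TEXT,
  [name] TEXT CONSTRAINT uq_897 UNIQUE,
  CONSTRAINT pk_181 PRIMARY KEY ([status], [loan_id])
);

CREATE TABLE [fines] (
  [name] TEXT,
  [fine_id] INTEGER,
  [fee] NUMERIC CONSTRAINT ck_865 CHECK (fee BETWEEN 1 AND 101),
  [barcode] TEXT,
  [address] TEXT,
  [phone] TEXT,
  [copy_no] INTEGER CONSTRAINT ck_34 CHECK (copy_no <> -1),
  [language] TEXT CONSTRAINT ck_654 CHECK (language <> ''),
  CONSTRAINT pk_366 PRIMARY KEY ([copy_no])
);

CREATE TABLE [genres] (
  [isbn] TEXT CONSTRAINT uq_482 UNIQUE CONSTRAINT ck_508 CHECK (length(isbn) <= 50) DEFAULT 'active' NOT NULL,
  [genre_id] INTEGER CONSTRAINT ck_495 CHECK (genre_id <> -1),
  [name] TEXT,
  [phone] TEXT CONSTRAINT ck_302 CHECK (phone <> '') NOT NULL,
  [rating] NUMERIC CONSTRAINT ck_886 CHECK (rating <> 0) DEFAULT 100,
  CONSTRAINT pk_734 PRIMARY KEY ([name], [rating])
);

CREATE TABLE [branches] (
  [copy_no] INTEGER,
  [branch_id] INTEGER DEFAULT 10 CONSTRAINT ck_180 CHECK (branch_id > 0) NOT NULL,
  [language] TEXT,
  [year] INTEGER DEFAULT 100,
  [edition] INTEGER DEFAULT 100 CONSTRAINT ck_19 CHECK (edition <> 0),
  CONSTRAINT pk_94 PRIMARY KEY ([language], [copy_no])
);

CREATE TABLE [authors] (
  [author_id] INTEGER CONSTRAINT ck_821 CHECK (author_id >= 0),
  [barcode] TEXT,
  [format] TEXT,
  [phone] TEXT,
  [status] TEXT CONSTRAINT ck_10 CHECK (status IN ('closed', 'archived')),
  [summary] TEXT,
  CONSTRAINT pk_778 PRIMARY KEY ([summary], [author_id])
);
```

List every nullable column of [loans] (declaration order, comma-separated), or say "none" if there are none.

- loan_id: part of the PRIMARY KEY, which implies NOT NULL → not nullable.
- barcode: UNIQUE does not imply NOT NULL → nullable.
- language: UNIQUE does not imply NOT NULL → nullable.
- condition: no NOT NULL constraint applies → nullable.
- isbn: DEFAULT only fills an omitted column; an explicit NULL is still allowed → nullable.
- status: part of the PRIMARY KEY, which implies NOT NULL → not nullable.
- format: no NOT NULL constraint applies → nullable.
- name: UNIQUE does not imply NOT NULL → nullable.

barcode, language, condition, isbn, format, name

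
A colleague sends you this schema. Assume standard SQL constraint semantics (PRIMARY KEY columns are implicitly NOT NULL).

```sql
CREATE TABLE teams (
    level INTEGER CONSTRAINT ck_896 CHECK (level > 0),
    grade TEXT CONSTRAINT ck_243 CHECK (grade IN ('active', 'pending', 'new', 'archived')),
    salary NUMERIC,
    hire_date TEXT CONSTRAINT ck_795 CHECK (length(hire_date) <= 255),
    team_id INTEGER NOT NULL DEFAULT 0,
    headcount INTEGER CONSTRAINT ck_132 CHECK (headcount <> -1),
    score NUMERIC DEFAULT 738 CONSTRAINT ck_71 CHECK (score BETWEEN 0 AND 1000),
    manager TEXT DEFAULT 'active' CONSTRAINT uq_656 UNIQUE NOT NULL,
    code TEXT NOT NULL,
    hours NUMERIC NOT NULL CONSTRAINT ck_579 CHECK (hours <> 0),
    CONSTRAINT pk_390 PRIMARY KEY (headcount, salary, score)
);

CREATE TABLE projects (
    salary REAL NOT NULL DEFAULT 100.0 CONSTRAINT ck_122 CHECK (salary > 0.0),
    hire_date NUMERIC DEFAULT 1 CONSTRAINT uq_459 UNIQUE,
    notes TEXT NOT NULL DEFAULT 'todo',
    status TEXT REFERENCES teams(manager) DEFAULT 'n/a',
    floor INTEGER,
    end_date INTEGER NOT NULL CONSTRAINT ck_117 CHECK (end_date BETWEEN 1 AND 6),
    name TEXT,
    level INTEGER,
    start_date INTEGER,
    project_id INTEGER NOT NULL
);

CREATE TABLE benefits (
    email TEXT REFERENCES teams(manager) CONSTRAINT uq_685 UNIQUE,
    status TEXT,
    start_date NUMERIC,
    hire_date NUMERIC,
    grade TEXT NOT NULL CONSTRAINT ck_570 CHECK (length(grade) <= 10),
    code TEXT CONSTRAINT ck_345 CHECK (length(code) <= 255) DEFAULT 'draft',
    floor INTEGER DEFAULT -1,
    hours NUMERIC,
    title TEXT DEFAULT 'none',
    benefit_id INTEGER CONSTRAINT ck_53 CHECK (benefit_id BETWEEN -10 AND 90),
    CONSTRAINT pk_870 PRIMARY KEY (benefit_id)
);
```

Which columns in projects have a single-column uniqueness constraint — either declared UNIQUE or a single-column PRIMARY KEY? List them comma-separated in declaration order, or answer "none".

- salary: no UNIQUE or single-column PK constraint.
- hire_date: declared UNIQUE → unique.
- notes: no UNIQUE or single-column PK constraint.
- status: no UNIQUE or single-column PK constraint.
- floor: no UNIQUE or single-column PK constraint.
- end_date: no UNIQUE or single-column PK constraint.
- name: no UNIQUE or single-column PK constraint.
- level: no UNIQUE or single-column PK constraint.
- start_date: no UNIQUE or single-column PK constraint.
- project_id: no UNIQUE or single-column PK constraint.

hire_date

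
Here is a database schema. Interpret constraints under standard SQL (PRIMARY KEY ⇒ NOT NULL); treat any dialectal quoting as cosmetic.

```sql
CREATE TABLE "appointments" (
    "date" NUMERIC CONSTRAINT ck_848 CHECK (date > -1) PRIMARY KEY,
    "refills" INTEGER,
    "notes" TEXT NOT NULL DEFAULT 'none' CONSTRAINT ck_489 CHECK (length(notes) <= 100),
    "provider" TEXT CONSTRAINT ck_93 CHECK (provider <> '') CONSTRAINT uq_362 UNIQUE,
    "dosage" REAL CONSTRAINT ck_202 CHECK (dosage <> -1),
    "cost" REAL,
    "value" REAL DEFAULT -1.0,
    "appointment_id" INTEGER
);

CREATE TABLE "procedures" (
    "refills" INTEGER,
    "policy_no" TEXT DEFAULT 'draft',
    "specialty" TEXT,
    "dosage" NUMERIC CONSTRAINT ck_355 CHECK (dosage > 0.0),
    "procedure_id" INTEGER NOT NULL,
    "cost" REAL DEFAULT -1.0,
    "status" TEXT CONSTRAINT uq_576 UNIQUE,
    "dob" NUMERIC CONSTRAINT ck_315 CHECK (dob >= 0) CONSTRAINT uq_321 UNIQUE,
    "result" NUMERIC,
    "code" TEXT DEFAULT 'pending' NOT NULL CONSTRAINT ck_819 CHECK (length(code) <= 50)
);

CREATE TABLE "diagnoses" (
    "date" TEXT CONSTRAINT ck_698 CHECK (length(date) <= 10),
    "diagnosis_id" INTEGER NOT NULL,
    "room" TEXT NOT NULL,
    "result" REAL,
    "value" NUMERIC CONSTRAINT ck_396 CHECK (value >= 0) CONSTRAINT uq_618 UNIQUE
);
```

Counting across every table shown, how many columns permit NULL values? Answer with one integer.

appointments: 6 nullable (refills, provider, dosage, cost, value, appointment_id — PK (date) and explicit NOT NULL columns excluded).
procedures: 8 nullable (refills, policy_no, specialty, dosage, cost, status, dob, result — PK none and explicit NOT NULL columns excluded).
diagnoses: 3 nullable (date, result, value — PK none and explicit NOT NULL columns excluded).
Total: 6 + 8 + 3 = 17.

17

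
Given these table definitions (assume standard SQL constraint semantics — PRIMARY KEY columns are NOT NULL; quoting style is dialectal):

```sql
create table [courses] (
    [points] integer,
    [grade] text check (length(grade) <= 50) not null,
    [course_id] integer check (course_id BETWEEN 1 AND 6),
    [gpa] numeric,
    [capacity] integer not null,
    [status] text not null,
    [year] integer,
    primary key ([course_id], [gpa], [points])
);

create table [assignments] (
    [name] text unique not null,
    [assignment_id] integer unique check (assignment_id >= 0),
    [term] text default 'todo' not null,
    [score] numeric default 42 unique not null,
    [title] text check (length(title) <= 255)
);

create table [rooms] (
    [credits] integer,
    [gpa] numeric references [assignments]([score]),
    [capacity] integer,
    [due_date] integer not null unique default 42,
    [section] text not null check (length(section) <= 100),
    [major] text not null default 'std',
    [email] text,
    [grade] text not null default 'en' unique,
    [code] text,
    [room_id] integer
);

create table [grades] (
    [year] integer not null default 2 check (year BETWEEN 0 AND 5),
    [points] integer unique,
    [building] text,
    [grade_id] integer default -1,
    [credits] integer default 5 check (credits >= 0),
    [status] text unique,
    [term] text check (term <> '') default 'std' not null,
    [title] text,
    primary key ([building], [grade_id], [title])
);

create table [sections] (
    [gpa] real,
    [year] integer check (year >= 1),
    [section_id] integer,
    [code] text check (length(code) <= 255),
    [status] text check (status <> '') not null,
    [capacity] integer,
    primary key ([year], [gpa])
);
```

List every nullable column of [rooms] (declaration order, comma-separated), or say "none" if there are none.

credits, gpa, capacity, email, code, room_id

- credits: no NOT NULL constraint applies → nullable.
- gpa: a foreign key column may be NULL unless separately constrained → nullable.
- capacity: no NOT NULL constraint applies → nullable.
- due_date: declared NOT NULL → not nullable.
- section: declared NOT NULL → not nullable.
- major: declared NOT NULL → not nullable.
- email: no NOT NULL constraint applies → nullable.
- grade: declared NOT NULL → not nullable.
- code: no NOT NULL constraint applies → nullable.
- room_id: no NOT NULL constraint applies → nullable.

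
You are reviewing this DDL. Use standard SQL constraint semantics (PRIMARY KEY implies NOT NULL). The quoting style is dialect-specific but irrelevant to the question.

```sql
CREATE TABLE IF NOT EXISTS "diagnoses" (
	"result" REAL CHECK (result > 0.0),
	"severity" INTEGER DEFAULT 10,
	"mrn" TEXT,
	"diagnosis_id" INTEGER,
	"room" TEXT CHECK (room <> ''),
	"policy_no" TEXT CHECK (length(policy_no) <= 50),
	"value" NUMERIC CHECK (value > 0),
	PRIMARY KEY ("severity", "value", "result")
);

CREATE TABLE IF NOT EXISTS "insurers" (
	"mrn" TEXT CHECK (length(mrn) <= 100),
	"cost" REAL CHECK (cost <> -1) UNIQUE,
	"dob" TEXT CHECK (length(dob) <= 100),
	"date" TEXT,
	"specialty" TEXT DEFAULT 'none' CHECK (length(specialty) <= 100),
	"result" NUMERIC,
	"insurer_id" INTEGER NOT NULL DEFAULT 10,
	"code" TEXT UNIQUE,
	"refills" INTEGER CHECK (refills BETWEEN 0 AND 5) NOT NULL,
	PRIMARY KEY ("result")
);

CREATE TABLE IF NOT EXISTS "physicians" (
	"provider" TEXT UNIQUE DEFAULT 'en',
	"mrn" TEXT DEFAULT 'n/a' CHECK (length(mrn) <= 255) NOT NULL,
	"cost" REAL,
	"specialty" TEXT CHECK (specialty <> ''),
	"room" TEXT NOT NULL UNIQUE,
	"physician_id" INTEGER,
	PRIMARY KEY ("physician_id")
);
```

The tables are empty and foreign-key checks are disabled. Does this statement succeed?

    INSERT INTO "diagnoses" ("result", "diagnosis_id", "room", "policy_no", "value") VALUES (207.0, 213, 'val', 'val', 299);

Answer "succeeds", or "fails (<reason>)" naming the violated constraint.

succeeds

NOT NULL columns: result is supplied; severity defaults to 10; value is supplied.
CHECK constraints: 207.0 satisfies (result > 0.0); 'val' satisfies (room <> ''); 'val' satisfies (length(policy_no) <= 50); 299 satisfies (value > 0).
No constraint is violated.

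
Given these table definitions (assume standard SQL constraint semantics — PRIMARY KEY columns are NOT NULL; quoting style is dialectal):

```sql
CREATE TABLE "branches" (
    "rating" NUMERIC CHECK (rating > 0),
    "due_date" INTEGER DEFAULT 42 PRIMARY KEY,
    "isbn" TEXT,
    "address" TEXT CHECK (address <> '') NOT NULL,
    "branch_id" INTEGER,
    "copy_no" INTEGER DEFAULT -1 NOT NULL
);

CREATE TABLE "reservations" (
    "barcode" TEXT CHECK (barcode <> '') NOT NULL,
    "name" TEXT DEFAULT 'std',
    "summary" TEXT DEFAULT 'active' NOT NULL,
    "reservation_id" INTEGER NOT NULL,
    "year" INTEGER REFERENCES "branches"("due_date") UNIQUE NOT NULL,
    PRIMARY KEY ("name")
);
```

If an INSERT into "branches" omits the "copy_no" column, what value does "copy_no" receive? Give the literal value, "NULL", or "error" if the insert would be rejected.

-1

copy_no has an explicit DEFAULT -1.
When the column is omitted from an INSERT, that default is used.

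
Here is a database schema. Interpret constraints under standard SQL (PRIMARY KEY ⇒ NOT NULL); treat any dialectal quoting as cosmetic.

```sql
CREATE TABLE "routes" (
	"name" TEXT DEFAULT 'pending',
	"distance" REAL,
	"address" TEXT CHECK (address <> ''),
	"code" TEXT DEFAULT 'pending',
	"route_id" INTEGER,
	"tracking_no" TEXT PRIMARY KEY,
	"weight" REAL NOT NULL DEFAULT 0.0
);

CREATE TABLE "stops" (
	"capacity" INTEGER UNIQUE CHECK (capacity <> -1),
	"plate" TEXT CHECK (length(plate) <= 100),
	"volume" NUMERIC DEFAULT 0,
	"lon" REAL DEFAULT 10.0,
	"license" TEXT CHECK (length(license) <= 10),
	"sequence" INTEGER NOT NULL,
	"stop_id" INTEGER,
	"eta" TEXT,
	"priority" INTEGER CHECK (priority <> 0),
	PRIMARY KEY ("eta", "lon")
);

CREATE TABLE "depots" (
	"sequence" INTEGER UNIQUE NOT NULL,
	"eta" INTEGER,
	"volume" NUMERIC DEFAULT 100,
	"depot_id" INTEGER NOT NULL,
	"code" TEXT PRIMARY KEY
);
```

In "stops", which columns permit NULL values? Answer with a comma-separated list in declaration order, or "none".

capacity, plate, volume, license, stop_id, priority

- capacity: CHECK does not forbid NULL (a CHECK constraint passes when its expression is NULL) → nullable.
- plate: CHECK does not forbid NULL (a CHECK constraint passes when its expression is NULL) → nullable.
- volume: DEFAULT only fills an omitted column; an explicit NULL is still allowed → nullable.
- lon: part of the PRIMARY KEY, which implies NOT NULL → not nullable.
- license: CHECK does not forbid NULL (a CHECK constraint passes when its expression is NULL) → nullable.
- sequence: declared NOT NULL → not nullable.
- stop_id: no NOT NULL constraint applies → nullable.
- eta: part of the PRIMARY KEY, which implies NOT NULL → not nullable.
- priority: CHECK does not forbid NULL (a CHECK constraint passes when its expression is NULL) → nullable.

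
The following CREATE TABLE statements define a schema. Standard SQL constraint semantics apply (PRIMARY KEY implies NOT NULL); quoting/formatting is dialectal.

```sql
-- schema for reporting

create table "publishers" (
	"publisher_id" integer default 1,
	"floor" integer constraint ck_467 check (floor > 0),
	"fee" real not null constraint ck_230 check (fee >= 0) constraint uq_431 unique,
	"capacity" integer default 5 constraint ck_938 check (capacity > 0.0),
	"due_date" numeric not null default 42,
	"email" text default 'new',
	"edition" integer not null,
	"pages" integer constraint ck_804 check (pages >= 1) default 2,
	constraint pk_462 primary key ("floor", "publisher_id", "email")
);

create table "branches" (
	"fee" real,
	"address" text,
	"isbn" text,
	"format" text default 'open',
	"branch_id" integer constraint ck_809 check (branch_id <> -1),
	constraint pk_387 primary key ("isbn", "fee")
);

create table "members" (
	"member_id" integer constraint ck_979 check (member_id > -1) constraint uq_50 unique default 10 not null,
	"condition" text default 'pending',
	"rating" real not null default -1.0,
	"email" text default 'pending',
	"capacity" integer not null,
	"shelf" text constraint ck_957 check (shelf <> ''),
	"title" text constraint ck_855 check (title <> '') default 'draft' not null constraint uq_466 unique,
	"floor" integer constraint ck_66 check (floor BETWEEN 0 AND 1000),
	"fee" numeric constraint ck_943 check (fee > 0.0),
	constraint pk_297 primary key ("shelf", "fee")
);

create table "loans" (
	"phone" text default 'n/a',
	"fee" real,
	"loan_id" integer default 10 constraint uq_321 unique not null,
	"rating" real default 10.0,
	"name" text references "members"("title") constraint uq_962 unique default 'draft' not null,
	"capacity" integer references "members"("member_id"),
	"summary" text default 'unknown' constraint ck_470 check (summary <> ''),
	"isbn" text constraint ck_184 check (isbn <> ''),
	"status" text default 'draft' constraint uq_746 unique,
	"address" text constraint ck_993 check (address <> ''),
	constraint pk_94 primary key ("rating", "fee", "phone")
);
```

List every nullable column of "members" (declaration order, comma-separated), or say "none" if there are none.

condition, email, floor

- member_id: declared NOT NULL → not nullable.
- condition: DEFAULT only fills an omitted column; an explicit NULL is still allowed → nullable.
- rating: declared NOT NULL → not nullable.
- email: DEFAULT only fills an omitted column; an explicit NULL is still allowed → nullable.
- capacity: declared NOT NULL → not nullable.
- shelf: part of the PRIMARY KEY, which implies NOT NULL → not nullable.
- title: declared NOT NULL → not nullable.
- floor: CHECK does not forbid NULL (a CHECK constraint passes when its expression is NULL) → nullable.
- fee: part of the PRIMARY KEY, which implies NOT NULL → not nullable.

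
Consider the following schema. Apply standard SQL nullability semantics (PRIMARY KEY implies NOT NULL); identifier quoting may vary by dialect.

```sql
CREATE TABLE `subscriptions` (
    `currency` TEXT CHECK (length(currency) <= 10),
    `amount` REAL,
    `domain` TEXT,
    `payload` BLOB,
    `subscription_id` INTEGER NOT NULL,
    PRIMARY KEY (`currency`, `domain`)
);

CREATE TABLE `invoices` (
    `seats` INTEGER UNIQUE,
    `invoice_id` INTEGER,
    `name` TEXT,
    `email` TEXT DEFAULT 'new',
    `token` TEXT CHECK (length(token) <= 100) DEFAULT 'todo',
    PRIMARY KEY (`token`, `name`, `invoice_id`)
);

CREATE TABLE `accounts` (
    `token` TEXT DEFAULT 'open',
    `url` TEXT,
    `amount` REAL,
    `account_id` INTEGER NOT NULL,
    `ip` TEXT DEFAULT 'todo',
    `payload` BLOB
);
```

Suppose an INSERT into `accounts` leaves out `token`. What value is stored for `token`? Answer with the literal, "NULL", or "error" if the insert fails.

'open'

token has an explicit DEFAULT 'open'.
When the column is omitted from an INSERT, that default is used.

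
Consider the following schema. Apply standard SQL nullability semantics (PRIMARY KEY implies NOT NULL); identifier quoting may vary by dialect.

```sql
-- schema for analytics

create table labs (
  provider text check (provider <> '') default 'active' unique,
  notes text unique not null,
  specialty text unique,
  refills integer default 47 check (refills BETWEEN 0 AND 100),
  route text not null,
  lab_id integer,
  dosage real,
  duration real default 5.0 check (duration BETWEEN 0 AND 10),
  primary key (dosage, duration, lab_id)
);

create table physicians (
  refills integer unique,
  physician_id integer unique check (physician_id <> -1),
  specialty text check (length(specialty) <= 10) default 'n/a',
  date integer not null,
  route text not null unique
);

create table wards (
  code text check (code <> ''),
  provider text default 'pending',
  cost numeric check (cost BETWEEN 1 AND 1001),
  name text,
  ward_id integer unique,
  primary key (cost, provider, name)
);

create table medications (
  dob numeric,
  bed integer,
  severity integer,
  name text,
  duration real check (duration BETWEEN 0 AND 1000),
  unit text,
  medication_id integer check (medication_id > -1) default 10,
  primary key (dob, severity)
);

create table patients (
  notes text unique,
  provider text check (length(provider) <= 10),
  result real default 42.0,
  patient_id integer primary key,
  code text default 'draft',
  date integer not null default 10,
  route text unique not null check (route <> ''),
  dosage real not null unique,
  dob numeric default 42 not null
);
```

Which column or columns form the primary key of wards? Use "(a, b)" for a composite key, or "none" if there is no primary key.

(cost, provider, name)

A table-level PRIMARY KEY clause names 3 columns: cost, provider, name.
This is a composite key — the combination is unique, not each column individually.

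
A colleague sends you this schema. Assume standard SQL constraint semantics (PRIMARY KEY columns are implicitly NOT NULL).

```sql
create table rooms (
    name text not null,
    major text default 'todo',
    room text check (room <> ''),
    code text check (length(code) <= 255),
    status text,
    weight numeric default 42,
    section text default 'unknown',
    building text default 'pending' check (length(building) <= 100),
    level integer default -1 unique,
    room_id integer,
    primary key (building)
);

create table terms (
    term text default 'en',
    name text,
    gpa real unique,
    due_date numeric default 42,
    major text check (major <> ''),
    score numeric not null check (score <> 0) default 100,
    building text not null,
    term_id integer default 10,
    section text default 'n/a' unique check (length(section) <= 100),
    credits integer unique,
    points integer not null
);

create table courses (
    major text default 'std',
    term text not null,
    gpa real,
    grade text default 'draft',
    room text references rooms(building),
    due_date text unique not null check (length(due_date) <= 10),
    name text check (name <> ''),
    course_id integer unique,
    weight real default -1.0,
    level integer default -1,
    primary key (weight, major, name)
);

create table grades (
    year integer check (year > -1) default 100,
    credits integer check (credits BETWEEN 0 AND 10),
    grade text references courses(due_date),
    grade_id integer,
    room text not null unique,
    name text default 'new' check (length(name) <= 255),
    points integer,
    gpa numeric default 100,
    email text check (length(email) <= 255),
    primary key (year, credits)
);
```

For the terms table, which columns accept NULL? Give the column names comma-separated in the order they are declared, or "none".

- term: DEFAULT only fills an omitted column; an explicit NULL is still allowed → nullable.
- name: no NOT NULL constraint applies → nullable.
- gpa: UNIQUE does not imply NOT NULL → nullable.
- due_date: DEFAULT only fills an omitted column; an explicit NULL is still allowed → nullable.
- major: CHECK does not forbid NULL (a CHECK constraint passes when its expression is NULL) → nullable.
- score: declared NOT NULL → not nullable.
- building: declared NOT NULL → not nullable.
- term_id: DEFAULT only fills an omitted column; an explicit NULL is still allowed → nullable.
- section: CHECK does not forbid NULL (a CHECK constraint passes when its expression is NULL) → nullable.
- credits: UNIQUE does not imply NOT NULL → nullable.
- points: declared NOT NULL → not nullable.

term, name, gpa, due_date, major, term_id, section, credits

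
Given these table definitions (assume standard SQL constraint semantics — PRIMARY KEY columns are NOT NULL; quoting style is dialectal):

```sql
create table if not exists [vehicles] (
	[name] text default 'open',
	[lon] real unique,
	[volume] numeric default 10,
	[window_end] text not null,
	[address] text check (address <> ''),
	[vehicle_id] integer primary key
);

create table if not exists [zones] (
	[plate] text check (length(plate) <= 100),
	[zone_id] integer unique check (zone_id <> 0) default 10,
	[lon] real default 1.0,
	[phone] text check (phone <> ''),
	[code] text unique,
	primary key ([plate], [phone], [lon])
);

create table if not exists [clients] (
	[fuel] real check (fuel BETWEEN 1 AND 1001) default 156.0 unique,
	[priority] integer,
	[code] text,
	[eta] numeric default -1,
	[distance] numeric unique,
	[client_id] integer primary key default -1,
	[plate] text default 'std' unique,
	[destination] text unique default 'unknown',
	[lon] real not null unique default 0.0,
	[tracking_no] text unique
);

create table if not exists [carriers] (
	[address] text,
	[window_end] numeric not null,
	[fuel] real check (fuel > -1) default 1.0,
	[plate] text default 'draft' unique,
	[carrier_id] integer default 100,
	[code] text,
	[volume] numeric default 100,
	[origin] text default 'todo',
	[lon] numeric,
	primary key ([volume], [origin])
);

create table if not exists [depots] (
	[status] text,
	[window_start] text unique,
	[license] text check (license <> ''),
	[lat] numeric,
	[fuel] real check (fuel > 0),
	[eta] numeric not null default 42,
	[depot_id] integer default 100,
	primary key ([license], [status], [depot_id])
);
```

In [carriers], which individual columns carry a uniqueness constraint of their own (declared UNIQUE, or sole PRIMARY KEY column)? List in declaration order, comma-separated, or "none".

plate

- address: no UNIQUE or single-column PK constraint.
- window_end: no UNIQUE or single-column PK constraint.
- fuel: no UNIQUE or single-column PK constraint.
- plate: declared UNIQUE → unique.
- carrier_id: no UNIQUE or single-column PK constraint.
- code: no UNIQUE or single-column PK constraint.
- volume: part of a composite PRIMARY KEY — only the tuple is unique, not this column on its own.
- origin: part of a composite PRIMARY KEY — only the tuple is unique, not this column on its own.
- lon: no UNIQUE or single-column PK constraint.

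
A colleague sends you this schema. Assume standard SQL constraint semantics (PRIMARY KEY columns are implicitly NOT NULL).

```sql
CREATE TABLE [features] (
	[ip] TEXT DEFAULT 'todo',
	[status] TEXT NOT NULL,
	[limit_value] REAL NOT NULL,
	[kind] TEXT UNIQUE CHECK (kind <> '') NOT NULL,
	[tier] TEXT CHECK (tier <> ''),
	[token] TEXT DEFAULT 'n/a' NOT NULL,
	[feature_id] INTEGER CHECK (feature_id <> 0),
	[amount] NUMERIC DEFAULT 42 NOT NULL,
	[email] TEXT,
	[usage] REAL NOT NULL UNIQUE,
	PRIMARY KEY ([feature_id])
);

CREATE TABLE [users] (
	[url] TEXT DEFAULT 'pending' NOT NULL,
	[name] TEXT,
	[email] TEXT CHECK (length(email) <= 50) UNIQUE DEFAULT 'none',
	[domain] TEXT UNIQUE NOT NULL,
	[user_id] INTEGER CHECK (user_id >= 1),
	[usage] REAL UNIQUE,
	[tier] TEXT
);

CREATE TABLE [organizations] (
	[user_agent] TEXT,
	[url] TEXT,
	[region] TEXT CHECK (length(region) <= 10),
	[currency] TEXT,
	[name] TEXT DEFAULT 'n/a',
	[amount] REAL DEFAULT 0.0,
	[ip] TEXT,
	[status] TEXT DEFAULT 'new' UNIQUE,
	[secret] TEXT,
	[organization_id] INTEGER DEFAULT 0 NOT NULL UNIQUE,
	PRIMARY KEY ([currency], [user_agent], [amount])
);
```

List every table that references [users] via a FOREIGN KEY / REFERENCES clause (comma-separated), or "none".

none

No REFERENCES clause anywhere in the schema names users.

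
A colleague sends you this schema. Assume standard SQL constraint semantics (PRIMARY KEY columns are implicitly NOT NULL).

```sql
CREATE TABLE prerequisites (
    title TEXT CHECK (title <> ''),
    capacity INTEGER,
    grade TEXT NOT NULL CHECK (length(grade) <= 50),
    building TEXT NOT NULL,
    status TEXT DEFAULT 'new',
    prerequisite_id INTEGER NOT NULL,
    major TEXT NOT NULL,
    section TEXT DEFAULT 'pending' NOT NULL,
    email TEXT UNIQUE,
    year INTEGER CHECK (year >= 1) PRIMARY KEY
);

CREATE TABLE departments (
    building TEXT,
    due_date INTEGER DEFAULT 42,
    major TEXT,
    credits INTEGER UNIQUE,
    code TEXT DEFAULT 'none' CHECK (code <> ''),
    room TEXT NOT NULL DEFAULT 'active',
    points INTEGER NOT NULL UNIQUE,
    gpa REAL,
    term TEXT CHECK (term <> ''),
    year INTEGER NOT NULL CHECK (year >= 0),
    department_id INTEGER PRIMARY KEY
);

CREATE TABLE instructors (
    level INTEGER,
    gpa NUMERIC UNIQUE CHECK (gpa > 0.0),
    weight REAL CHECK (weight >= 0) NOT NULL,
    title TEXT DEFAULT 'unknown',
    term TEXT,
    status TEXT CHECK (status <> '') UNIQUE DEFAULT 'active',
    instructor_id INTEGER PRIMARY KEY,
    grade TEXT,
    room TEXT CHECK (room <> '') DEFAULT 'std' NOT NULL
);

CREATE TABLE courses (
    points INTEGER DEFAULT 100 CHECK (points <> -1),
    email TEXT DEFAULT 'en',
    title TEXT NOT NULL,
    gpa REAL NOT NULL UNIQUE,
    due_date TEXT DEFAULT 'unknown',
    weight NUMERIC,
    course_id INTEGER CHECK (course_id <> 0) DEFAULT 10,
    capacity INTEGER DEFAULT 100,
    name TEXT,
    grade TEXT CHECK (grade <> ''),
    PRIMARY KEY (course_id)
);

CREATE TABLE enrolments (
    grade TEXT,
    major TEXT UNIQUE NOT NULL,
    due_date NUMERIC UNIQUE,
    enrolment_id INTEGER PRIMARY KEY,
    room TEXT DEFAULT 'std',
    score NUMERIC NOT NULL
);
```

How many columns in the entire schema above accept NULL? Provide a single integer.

27

prerequisites: 4 nullable (title, capacity, status, email — PK (year) and explicit NOT NULL columns excluded).
departments: 7 nullable (building, due_date, major, credits, code, gpa, term — PK (department_id) and explicit NOT NULL columns excluded).
instructors: 6 nullable (level, gpa, title, term, status, grade — PK (instructor_id) and explicit NOT NULL columns excluded).
courses: 7 nullable (points, email, due_date, weight, capacity, name, grade — PK (course_id) and explicit NOT NULL columns excluded).
enrolments: 3 nullable (grade, due_date, room — PK (enrolment_id) and explicit NOT NULL columns excluded).
Total: 4 + 7 + 6 + 7 + 3 = 27.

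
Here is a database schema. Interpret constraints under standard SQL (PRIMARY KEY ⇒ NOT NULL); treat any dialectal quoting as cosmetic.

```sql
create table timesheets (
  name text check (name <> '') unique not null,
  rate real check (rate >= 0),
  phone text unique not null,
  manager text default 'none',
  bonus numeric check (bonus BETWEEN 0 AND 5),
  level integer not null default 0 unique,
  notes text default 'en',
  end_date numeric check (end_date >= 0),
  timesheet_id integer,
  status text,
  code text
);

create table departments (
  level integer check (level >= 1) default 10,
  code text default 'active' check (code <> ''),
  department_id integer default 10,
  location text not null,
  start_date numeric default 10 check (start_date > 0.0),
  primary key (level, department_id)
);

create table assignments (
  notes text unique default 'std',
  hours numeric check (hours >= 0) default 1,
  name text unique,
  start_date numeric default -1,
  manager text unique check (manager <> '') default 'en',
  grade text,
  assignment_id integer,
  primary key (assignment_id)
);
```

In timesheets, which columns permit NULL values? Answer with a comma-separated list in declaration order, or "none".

- name: declared NOT NULL → not nullable.
- rate: CHECK does not forbid NULL (a CHECK constraint passes when its expression is NULL) → nullable.
- phone: declared NOT NULL → not nullable.
- manager: DEFAULT only fills an omitted column; an explicit NULL is still allowed → nullable.
- bonus: CHECK does not forbid NULL (a CHECK constraint passes when its expression is NULL) → nullable.
- level: declared NOT NULL → not nullable.
- notes: DEFAULT only fills an omitted column; an explicit NULL is still allowed → nullable.
- end_date: CHECK does not forbid NULL (a CHECK constraint passes when its expression is NULL) → nullable.
- timesheet_id: no NOT NULL constraint applies → nullable.
- status: no NOT NULL constraint applies → nullable.
- code: no NOT NULL constraint applies → nullable.

rate, manager, bonus, notes, end_date, timesheet_id, status, code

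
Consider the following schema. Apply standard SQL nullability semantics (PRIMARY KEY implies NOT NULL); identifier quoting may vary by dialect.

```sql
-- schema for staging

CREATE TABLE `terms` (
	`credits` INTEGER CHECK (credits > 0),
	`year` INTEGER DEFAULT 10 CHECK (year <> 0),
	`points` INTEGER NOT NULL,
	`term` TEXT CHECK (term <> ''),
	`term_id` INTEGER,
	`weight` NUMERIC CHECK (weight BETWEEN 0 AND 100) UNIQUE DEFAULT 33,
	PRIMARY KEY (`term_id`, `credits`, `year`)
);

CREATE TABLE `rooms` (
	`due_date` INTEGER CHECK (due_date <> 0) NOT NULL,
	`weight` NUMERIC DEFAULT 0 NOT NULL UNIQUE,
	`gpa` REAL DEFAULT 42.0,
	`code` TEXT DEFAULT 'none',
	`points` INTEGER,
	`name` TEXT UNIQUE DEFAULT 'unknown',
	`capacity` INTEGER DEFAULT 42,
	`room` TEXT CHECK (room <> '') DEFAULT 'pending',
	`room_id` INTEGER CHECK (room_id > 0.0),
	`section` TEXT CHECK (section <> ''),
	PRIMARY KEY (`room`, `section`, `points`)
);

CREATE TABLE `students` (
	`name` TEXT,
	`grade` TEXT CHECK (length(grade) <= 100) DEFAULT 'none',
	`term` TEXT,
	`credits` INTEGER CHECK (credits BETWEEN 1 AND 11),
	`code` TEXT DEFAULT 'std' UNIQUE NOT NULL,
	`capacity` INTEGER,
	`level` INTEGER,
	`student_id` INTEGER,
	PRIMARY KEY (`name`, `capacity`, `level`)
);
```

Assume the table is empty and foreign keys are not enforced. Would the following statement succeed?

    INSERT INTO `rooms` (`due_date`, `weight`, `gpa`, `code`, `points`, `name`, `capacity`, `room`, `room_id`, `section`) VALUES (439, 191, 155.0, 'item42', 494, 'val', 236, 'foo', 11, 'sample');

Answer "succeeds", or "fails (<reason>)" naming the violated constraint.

succeeds

NOT NULL columns: due_date is supplied; points is supplied; room is supplied; section is supplied; weight is supplied.
CHECK constraints: 439 satisfies (due_date <> 0); 'foo' satisfies (room <> ''); 11 satisfies (room_id > 0.0); 'sample' satisfies (section <> '').
No constraint is violated.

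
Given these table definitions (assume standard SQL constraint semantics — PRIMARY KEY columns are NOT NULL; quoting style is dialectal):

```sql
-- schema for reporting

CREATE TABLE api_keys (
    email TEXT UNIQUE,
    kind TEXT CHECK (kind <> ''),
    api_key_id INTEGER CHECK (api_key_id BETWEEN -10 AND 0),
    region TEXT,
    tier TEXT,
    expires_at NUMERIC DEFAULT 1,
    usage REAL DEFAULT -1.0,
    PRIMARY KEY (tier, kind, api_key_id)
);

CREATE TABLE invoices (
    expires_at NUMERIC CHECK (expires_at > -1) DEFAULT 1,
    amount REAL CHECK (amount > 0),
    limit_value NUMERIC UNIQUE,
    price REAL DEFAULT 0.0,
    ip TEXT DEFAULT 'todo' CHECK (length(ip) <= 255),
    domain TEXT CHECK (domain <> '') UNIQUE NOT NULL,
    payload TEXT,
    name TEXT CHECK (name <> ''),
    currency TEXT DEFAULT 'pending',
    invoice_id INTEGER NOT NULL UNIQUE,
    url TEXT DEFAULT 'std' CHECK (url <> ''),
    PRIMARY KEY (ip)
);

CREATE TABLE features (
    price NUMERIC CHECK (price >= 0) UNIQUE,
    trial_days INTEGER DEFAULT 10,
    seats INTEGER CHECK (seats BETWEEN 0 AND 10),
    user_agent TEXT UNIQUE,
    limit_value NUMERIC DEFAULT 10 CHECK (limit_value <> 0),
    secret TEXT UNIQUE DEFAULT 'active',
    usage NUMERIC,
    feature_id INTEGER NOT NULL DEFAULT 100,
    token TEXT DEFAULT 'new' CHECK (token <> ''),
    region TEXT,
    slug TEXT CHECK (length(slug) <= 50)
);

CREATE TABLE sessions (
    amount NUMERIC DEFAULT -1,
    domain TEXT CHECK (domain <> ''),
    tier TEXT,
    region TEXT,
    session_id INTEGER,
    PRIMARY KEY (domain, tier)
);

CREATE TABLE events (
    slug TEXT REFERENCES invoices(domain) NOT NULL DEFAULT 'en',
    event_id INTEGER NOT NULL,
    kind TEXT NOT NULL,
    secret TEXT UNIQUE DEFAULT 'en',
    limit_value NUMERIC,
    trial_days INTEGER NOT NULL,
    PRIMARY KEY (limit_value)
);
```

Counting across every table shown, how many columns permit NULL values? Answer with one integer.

26

api_keys: 4 nullable (email, region, expires_at, usage — PK (tier, kind, api_key_id) and explicit NOT NULL columns excluded).
invoices: 8 nullable (expires_at, amount, limit_value, price, payload, name, currency, url — PK (ip) and explicit NOT NULL columns excluded).
features: 10 nullable (price, trial_days, seats, user_agent, limit_value, secret, usage, token, region, slug — PK none and explicit NOT NULL columns excluded).
sessions: 3 nullable (amount, region, session_id — PK (domain, tier) and explicit NOT NULL columns excluded).
events: 1 nullable (secret — PK (limit_value) and explicit NOT NULL columns excluded).
Total: 4 + 8 + 10 + 3 + 1 = 26.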